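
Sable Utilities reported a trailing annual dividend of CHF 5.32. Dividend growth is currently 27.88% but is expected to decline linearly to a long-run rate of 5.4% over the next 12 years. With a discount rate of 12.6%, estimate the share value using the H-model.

H-model: P₀ = D₀[(1+g_L) + H(g_S−g_L)]/(r−g_L), with H = 12/2 = 6.
P₀ = 5.32 × [(1+0.054) + 6×(0.2788−0.054)] / (0.126−0.054)
   = 5.32 × 2.4028 / 0.072 = 177.5402

CHF 177.54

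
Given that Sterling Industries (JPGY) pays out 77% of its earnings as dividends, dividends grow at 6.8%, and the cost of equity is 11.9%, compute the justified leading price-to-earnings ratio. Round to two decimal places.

Justified leading P/E = b/(r−g) = 0.77/(0.119−0.068) = 15.0980

15.10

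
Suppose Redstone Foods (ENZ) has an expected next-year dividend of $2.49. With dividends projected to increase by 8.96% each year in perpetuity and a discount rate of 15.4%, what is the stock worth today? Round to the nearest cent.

Gordon growth model: P₀ = D₁/(r − g), with D₁ = 2.49 given directly.
P₀ = 2.4900 / (0.154 − 0.0896) = 2.4900 / 0.0644 = 38.6646

$38.66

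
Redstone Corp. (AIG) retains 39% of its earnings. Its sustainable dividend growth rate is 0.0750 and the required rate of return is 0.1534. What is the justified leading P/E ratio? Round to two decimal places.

Payout ratio b = 1 − 0.39 = 0.61.
Justified leading P/E = b/(r−g) = 0.61/(0.1534−0.075) = 7.7806

7.78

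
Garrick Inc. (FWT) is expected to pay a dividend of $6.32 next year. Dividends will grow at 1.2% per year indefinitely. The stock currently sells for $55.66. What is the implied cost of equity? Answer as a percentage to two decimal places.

12.55%

Rearranging the constant-growth DDM: r = D₁/P₀ + g.
r = 6.3200 / 55.66 + 0.012 = 0.11355 + 0.012 = 0.12555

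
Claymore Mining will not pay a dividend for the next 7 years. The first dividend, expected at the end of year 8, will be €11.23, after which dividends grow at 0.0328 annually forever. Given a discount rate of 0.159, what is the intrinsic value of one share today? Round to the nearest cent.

Deferred-dividend DDM. At t=7 the remaining stream is a growing perpetuity with first payment D_8 = 11.23.
V_7 = D_8/(r−g) = 11.23/(0.159−0.0328) = 88.9857
P₀ = V_7/(1+r)^7 = 88.9857/(1+0.159)^7 = 31.6764

€31.68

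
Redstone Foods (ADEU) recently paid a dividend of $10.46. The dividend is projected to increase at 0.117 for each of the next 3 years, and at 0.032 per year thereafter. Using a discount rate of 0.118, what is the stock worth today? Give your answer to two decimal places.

Two-stage DDM. Project D₁…D_3 at 0.117, terminal growth 0.032, discount at r = 0.118.
D_1 = 11.6838
D_2 = 13.0508
D_3 = 14.5778
Terminal value at t=3: TV = D_4/(r−g) = 15.0443/(0.118−0.032) = 174.9333
P₀ = 11.6838/(1+0.118)^1 + 13.0508/(1+0.118)^2 + 14.5778/(1+0.118)^3 + 174.9333/(1+0.118)^3 = 156.5074

$156.51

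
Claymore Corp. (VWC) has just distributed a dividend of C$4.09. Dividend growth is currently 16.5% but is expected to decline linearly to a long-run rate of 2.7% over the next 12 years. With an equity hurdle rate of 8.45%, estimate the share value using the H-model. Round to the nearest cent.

H-model: P₀ = D₀[(1+g_L) + H(g_S−g_L)]/(r−g_L), with H = 12/2 = 6.
P₀ = 4.09 × [(1+0.027) + 6×(0.165−0.027)] / (0.0845−0.027)
   = 4.09 × 1.8550 / 0.0575 = 131.9470

C$131.95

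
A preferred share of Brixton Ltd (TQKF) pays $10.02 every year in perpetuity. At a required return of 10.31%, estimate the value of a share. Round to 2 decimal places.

Zero-growth DDM (perpetuity): P₀ = D/r = 10.02 / 0.1031 = 97.1872

$97.19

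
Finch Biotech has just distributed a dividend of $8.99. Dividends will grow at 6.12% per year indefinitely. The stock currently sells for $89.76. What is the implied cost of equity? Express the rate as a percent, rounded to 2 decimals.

Rearranging the constant-growth DDM: r = D₁/P₀ + g.
D₁ = 8.99 × (1 + 0.0612) = 9.5402.
r = 9.5402 / 89.76 + 0.0612 = 0.10629 + 0.0612 = 0.16749

16.75%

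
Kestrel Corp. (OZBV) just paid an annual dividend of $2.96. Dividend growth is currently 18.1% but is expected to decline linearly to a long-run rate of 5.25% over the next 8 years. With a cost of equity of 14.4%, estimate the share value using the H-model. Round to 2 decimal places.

$50.68

H-model: P₀ = D₀[(1+g_L) + H(g_S−g_L)]/(r−g_L), with H = 8/2 = 4.
P₀ = 2.96 × [(1+0.0525) + 4×(0.181−0.0525)] / (0.144−0.0525)
   = 2.96 × 1.5665 / 0.0915 = 50.6758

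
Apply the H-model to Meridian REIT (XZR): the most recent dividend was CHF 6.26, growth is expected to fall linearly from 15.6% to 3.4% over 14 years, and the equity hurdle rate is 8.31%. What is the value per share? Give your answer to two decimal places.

H-model: P₀ = D₀[(1+g_L) + H(g_S−g_L)]/(r−g_L), with H = 14/2 = 7.
P₀ = 6.26 × [(1+0.034) + 7×(0.156−0.034)] / (0.0831−0.034)
   = 6.26 × 1.8880 / 0.0491 = 240.7104

CHF 240.71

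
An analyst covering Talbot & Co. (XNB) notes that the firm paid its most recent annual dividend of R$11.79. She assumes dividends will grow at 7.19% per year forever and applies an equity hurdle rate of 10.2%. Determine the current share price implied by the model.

Gordon growth model: P₀ = D₁/(r − g). D₁ = 11.79 × (1 + 0.0719) = 12.6377.
P₀ = 12.6377 / (0.102 − 0.0719) = 12.6377 / 0.0301 = 419.8572

R$419.86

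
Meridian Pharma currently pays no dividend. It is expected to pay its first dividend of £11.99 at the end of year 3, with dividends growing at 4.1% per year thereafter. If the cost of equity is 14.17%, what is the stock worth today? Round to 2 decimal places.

Deferred-dividend DDM. At t=2 the remaining stream is a growing perpetuity with first payment D_3 = 11.99.
V_2 = D_3/(r−g) = 11.99/(0.1417−0.041) = 119.0665
P₀ = V_2/(1+r)^2 = 119.0665/(1+0.1417)^2 = 91.3452

£91.35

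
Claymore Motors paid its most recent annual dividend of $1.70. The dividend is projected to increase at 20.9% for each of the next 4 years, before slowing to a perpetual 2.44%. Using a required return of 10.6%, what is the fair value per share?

Two-stage DDM. Project D₁…D_4 at 0.209, terminal growth 0.0244, discount at r = 0.106.
D_1 = 2.0553
D_2 = 2.4849
D_3 = 3.0042
D_4 = 3.6321
Terminal value at t=4: TV = D_5/(r−g) = 3.7207/(0.106−0.0244) = 45.5967
P₀ = 2.0553/(1+0.106)^1 + 2.4849/(1+0.106)^2 + 3.0042/(1+0.106)^3 + 3.6321/(1+0.106)^4 + 45.5967/(1+0.106)^4 = 39.0105

$39.01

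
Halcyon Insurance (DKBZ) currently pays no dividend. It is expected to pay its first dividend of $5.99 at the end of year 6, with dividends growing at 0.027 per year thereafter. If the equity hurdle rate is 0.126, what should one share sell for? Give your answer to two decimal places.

Deferred-dividend DDM. At t=5 the remaining stream is a growing perpetuity with first payment D_6 = 5.99.
V_5 = D_6/(r−g) = 5.99/(0.126−0.027) = 60.5051
P₀ = V_5/(1+r)^5 = 60.5051/(1+0.126)^5 = 33.4272

$33.43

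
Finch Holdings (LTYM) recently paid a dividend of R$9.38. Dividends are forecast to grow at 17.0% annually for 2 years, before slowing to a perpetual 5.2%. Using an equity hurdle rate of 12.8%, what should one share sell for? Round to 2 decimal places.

Two-stage DDM. Project D₁…D_2 at 0.17, terminal growth 0.052, discount at r = 0.128.
D_1 = 10.9746
D_2 = 12.8403
Terminal value at t=2: TV = D_3/(r−g) = 13.5080/(0.128−0.052) = 177.7365
P₀ = 10.9746/(1+0.128)^1 + 12.8403/(1+0.128)^2 + 177.7365/(1+0.128)^2 = 159.5086

R$159.51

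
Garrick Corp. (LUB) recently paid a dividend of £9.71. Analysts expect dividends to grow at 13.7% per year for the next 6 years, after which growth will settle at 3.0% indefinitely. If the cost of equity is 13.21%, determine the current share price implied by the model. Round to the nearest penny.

£159.68

Two-stage DDM. Project D₁…D_6 at 0.137, terminal growth 0.03, discount at r = 0.1321.
D_1 = 11.0403
D_2 = 12.5528
D_3 = 14.2725
D_4 = 16.2279
D_5 = 18.4511
D_6 = 20.9789
Terminal value at t=6: TV = D_7/(r−g) = 21.6082/(0.1321−0.03) = 211.6379
P₀ = 11.0403/(1+0.1321)^1 + 12.5528/(1+0.1321)^2 + 14.2725/(1+0.1321)^3 + 16.2279/(1+0.1321)^4 + 18.4511/(1+0.1321)^5 + 20.9789/(1+0.1321)^6 + 211.6379/(1+0.1321)^6 = 159.6764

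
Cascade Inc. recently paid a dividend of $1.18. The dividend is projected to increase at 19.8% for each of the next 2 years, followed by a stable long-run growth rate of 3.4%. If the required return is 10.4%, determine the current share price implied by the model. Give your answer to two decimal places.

Two-stage DDM. Project D₁…D_2 at 0.198, terminal growth 0.034, discount at r = 0.104.
D_1 = 1.4136
D_2 = 1.6935
Terminal value at t=2: TV = D_3/(r−g) = 1.7511/(0.104−0.034) = 25.0160
P₀ = 1.4136/(1+0.104)^1 + 1.6935/(1+0.104)^2 + 25.0160/(1+0.104)^2 = 23.1948

$23.19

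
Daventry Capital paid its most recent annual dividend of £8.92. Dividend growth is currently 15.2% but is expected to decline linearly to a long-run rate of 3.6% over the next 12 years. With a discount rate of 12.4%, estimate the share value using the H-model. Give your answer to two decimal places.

H-model: P₀ = D₀[(1+g_L) + H(g_S−g_L)]/(r−g_L), with H = 12/2 = 6.
P₀ = 8.92 × [(1+0.036) + 6×(0.152−0.036)] / (0.124−0.036)
   = 8.92 × 1.7320 / 0.088 = 175.5618

£175.56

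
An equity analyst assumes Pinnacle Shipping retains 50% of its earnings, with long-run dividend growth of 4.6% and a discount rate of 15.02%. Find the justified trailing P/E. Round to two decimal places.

5.02

Payout ratio b = 1 − 0.50 = 0.50.
Justified trailing P/E = b(1+g)/(r−g) = 0.50×(1+0.046)/(0.1502−0.046) = 5.0192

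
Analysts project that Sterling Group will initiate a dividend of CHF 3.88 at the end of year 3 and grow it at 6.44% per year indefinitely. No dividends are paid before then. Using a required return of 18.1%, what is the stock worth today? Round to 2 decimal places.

Deferred-dividend DDM. At t=2 the remaining stream is a growing perpetuity with first payment D_3 = 3.88.
V_2 = D_3/(r−g) = 3.88/(0.181−0.0644) = 33.2762
P₀ = V_2/(1+r)^2 = 33.2762/(1+0.181)^2 = 23.8580

CHF 23.86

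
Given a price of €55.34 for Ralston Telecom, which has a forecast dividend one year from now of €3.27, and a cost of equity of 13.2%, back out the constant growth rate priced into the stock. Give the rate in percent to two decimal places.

From P₀ = D₁/(r − g), the implied growth is g = r − D₁/P₀.
g = 0.132 − 3.27/55.34 = 0.132 − 0.05909 = 0.07291

7.29%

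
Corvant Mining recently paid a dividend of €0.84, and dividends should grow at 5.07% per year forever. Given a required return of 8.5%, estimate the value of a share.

Gordon growth model: P₀ = D₁/(r − g). D₁ = 0.84 × (1 + 0.0507) = 0.8826.
P₀ = 0.8826 / (0.085 − 0.0507) = 0.8826 / 0.0343 = 25.7314

€25.73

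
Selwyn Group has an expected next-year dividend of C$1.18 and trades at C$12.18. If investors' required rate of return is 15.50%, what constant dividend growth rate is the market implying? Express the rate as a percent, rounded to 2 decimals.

5.81%

From P₀ = D₁/(r − g), the implied growth is g = r − D₁/P₀.
g = 0.155 − 1.18/12.18 = 0.155 − 0.09688 = 0.05812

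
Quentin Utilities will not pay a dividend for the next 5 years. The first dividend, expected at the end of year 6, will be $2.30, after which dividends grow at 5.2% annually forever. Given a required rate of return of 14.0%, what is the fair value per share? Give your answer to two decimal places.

Deferred-dividend DDM. At t=5 the remaining stream is a growing perpetuity with first payment D_6 = 2.30.
V_5 = D_6/(r−g) = 2.30/(0.14−0.052) = 26.1364
P₀ = V_5/(1+r)^5 = 26.1364/(1+0.14)^5 = 13.5744

$13.57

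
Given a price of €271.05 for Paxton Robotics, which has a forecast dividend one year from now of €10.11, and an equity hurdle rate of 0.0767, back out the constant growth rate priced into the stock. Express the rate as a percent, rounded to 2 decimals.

From P₀ = D₁/(r − g), the implied growth is g = r − D₁/P₀.
g = 0.0767 − 10.11/271.05 = 0.0767 − 0.03730 = 0.03940

3.94%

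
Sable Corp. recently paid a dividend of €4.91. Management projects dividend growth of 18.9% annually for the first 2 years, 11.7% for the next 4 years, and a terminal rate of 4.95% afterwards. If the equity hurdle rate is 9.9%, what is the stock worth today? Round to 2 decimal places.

Three-stage DDM. Project D₁…D_6; terminal Gordon value at t=6 with g = 0.0495; discount at r = 0.099.
D_1 = 5.8380
D_2 = 6.9414
D_3 = 7.7535
D_4 = 8.6607
D_5 = 9.6740
D_6 = 10.8058
TV_6 = 11.3407/(0.099−0.0495) = 229.1053
P₀ = Σ Dₜ/(1+r)ᵗ + TV_6/(1+r)^6 = 165.0361

€165.04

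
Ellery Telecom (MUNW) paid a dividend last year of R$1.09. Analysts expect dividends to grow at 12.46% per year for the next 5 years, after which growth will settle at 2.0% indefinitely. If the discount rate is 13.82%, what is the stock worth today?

R$14.12

Two-stage DDM. Project D₁…D_5 at 0.1246, terminal growth 0.02, discount at r = 0.1382.
D_1 = 1.2258
D_2 = 1.3786
D_3 = 1.5503
D_4 = 1.7435
D_5 = 1.9607
Terminal value at t=5: TV = D_6/(r−g) = 1.9999/(0.1382−0.02) = 16.9200
P₀ = 1.2258/(1+0.1382)^1 + 1.3786/(1+0.1382)^2 + 1.5503/(1+0.1382)^3 + 1.7435/(1+0.1382)^4 + 1.9607/(1+0.1382)^5 + 16.9200/(1+0.1382)^5 = 14.1151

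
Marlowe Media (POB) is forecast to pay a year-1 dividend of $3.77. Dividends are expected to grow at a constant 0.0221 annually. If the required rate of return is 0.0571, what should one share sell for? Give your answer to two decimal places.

Gordon growth model: P₀ = D₁/(r − g), with D₁ = 3.77 given directly.
P₀ = 3.7700 / (0.0571 − 0.0221) = 3.7700 / 0.035 = 107.7143

$107.71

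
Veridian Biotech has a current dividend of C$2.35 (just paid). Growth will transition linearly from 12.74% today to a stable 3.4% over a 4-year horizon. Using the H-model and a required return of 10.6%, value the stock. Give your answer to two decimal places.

H-model: P₀ = D₀[(1+g_L) + H(g_S−g_L)]/(r−g_L), with H = 4/2 = 2.
P₀ = 2.35 × [(1+0.034) + 2×(0.1274−0.034)] / (0.106−0.034)
   = 2.35 × 1.2208 / 0.072 = 39.8456

C$39.85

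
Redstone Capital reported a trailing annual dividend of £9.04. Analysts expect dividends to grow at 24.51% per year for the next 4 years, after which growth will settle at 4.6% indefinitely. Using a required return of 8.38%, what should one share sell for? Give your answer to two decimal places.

Two-stage DDM. Project D₁…D_4 at 0.2451, terminal growth 0.046, discount at r = 0.0838.
D_1 = 11.2557
D_2 = 14.0145
D_3 = 17.4494
D_4 = 21.7263
Terminal value at t=4: TV = D_5/(r−g) = 22.7257/(0.0838−0.046) = 601.2087
P₀ = 11.2557/(1+0.0838)^1 + 14.0145/(1+0.0838)^2 + 17.4494/(1+0.0838)^3 + 21.7263/(1+0.0838)^4 + 601.2087/(1+0.0838)^4 = 487.5111

£487.51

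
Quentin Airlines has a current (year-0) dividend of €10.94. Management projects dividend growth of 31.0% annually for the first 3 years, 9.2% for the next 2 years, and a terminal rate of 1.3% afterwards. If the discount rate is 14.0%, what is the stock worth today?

Three-stage DDM. Project D₁…D_5; terminal Gordon value at t=5 with g = 0.013; discount at r = 0.14.
D_1 = 14.3314
D_2 = 18.7741
D_3 = 24.5941
D_4 = 26.8568
D_5 = 29.3276
TV_5 = 29.7089/(0.14−0.013) = 233.9280
P₀ = Σ Dₜ/(1+r)ᵗ + TV_5/(1+r)^5 = 196.2459

€196.25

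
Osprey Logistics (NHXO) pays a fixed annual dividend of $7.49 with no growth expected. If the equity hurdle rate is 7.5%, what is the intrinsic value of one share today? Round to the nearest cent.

$99.87

Zero-growth DDM (perpetuity): P₀ = D/r = 7.49 / 0.075 = 99.8667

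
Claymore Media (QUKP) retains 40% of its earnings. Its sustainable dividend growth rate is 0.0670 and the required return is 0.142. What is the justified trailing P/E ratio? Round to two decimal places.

8.54

Payout ratio b = 1 − 0.40 = 0.60.
Justified trailing P/E = b(1+g)/(r−g) = 0.60×(1+0.067)/(0.142−0.067) = 8.5360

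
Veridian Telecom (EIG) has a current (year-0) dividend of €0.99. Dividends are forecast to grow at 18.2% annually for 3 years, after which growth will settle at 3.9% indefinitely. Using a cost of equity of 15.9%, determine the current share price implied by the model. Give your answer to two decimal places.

€12.18

Two-stage DDM. Project D₁…D_3 at 0.182, terminal growth 0.039, discount at r = 0.159.
D_1 = 1.1702
D_2 = 1.3832
D_3 = 1.6349
Terminal value at t=3: TV = D_4/(r−g) = 1.6986/(0.159−0.039) = 14.1554
P₀ = 1.1702/(1+0.159)^1 + 1.3832/(1+0.159)^2 + 1.6349/(1+0.159)^3 + 14.1554/(1+0.159)^3 = 12.1817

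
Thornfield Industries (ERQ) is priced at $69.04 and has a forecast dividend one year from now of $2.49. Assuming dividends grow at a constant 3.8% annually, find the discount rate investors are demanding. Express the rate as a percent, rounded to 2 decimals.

Rearranging the constant-growth DDM: r = D₁/P₀ + g.
r = 2.4900 / 69.04 + 0.038 = 0.03607 + 0.038 = 0.07407

7.41%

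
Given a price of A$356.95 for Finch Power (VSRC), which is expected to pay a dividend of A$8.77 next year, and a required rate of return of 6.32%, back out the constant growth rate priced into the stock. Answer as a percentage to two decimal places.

From P₀ = D₁/(r − g), the implied growth is g = r − D₁/P₀.
g = 0.0632 − 8.77/356.95 = 0.0632 − 0.02457 = 0.03863

3.86%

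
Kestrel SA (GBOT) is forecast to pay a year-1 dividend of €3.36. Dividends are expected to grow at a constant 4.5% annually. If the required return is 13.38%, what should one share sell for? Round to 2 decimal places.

Gordon growth model: P₀ = D₁/(r − g), with D₁ = 3.36 given directly.
P₀ = 3.3600 / (0.1338 − 0.045) = 3.3600 / 0.0888 = 37.8378

€37.84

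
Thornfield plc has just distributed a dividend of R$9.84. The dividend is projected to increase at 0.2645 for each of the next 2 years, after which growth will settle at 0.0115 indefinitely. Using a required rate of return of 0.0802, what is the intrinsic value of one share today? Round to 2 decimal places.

R$223.54

Two-stage DDM. Project D₁…D_2 at 0.2645, terminal growth 0.0115, discount at r = 0.0802.
D_1 = 12.4427
D_2 = 15.7338
Terminal value at t=2: TV = D_3/(r−g) = 15.9147/(0.0802−0.0115) = 231.6551
P₀ = 12.4427/(1+0.0802)^1 + 15.7338/(1+0.0802)^2 + 231.6551/(1+0.0802)^2 = 223.5364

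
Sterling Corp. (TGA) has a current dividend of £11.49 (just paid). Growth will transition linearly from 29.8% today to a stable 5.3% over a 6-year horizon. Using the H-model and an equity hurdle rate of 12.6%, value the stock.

H-model: P₀ = D₀[(1+g_L) + H(g_S−g_L)]/(r−g_L), with H = 6/2 = 3.
P₀ = 11.49 × [(1+0.053) + 3×(0.298−0.053)] / (0.126−0.053)
   = 11.49 × 1.7880 / 0.073 = 281.4263

£281.43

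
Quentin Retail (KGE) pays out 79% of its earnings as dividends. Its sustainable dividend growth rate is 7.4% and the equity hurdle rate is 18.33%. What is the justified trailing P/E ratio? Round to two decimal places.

7.76

Justified trailing P/E = b(1+g)/(r−g) = 0.79×(1+0.074)/(0.1833−0.074) = 7.7627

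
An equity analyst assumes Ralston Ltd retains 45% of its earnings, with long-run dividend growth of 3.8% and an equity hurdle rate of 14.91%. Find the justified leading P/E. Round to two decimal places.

4.95

Payout ratio b = 1 − 0.45 = 0.55.
Justified leading P/E = b/(r−g) = 0.55/(0.1491−0.038) = 4.9505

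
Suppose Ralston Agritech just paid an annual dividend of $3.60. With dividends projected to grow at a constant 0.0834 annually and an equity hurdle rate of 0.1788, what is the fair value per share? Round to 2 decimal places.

$40.88

Gordon growth model: P₀ = D₁/(r − g). D₁ = 3.60 × (1 + 0.0834) = 3.9002.
P₀ = 3.9002 / (0.1788 − 0.0834) = 3.9002 / 0.0954 = 40.8830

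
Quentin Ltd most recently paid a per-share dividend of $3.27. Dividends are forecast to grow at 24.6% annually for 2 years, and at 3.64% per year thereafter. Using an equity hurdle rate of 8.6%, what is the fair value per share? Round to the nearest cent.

Two-stage DDM. Project D₁…D_2 at 0.246, terminal growth 0.0364, discount at r = 0.086.
D_1 = 4.0744
D_2 = 5.0767
Terminal value at t=2: TV = D_3/(r−g) = 5.2615/(0.086−0.0364) = 106.0790
P₀ = 4.0744/(1+0.086)^1 + 5.0767/(1+0.086)^2 + 106.0790/(1+0.086)^2 = 97.9998

$98.00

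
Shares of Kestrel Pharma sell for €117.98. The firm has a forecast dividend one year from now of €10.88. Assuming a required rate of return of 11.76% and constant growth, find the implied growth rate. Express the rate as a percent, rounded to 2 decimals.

From P₀ = D₁/(r − g), the implied growth is g = r − D₁/P₀.
g = 0.1176 − 10.88/117.98 = 0.1176 − 0.09222 = 0.02538

2.54%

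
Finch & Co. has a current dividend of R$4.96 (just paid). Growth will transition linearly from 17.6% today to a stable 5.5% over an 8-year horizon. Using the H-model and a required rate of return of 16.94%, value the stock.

R$66.73

H-model: P₀ = D₀[(1+g_L) + H(g_S−g_L)]/(r−g_L), with H = 8/2 = 4.
P₀ = 4.96 × [(1+0.055) + 4×(0.176−0.055)] / (0.1694−0.055)
   = 4.96 × 1.5390 / 0.1144 = 66.7259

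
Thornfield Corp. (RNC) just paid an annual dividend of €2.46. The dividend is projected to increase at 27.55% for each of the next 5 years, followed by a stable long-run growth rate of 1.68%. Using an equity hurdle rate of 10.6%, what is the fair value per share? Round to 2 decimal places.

Two-stage DDM. Project D₁…D_5 at 0.2755, terminal growth 0.0168, discount at r = 0.106.
D_1 = 3.1377
D_2 = 4.0022
D_3 = 5.1048
D_4 = 6.5111
D_5 = 8.3050
Terminal value at t=5: TV = D_6/(r−g) = 8.4445/(0.106−0.0168) = 94.6691
P₀ = 3.1377/(1+0.106)^1 + 4.0022/(1+0.106)^2 + 5.1048/(1+0.106)^3 + 6.5111/(1+0.106)^4 + 8.3050/(1+0.106)^5 + 94.6691/(1+0.106)^5 = 76.4566

€76.46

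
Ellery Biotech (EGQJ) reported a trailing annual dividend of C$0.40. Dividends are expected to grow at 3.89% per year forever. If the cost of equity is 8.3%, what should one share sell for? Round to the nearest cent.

Gordon growth model: P₀ = D₁/(r − g). D₁ = 0.40 × (1 + 0.0389) = 0.4156.
P₀ = 0.4156 / (0.083 − 0.0389) = 0.4156 / 0.0441 = 9.4231

C$9.42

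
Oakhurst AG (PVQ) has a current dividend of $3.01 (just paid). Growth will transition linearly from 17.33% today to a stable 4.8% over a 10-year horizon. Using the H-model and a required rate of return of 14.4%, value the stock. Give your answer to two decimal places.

$52.50

H-model: P₀ = D₀[(1+g_L) + H(g_S−g_L)]/(r−g_L), with H = 10/2 = 5.
P₀ = 3.01 × [(1+0.048) + 5×(0.1733−0.048)] / (0.144−0.048)
   = 3.01 × 1.6745 / 0.096 = 52.5026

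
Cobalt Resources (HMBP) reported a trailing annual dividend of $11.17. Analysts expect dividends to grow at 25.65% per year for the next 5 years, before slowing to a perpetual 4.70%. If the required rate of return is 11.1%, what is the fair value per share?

$420.13

Two-stage DDM. Project D₁…D_5 at 0.2565, terminal growth 0.047, discount at r = 0.111.
D_1 = 14.0351
D_2 = 17.6351
D_3 = 22.1585
D_4 = 27.8422
D_5 = 34.9837
Terminal value at t=5: TV = D_6/(r−g) = 36.6279/(0.111−0.047) = 572.3113
P₀ = 14.0351/(1+0.111)^1 + 17.6351/(1+0.111)^2 + 22.1585/(1+0.111)^3 + 27.8422/(1+0.111)^4 + 34.9837/(1+0.111)^5 + 572.3113/(1+0.111)^5 = 420.1341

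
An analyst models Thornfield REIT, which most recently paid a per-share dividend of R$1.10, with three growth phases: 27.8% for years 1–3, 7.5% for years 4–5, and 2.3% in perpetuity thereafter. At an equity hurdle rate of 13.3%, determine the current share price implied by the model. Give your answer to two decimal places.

Three-stage DDM. Project D₁…D_5; terminal Gordon value at t=5 with g = 0.023; discount at r = 0.133.
D_1 = 1.4058
D_2 = 1.7966
D_3 = 2.2961
D_4 = 2.4683
D_5 = 2.6534
TV_5 = 2.7144/(0.133−0.023) = 24.6766
P₀ = Σ Dₜ/(1+r)ᵗ + TV_5/(1+r)^5 = 20.3552

R$20.36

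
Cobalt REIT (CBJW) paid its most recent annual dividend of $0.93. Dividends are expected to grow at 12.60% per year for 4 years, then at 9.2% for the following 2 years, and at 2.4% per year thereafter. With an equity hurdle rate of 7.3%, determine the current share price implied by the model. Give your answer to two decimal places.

Three-stage DDM. Project D₁…D_6; terminal Gordon value at t=6 with g = 0.024; discount at r = 0.073.
D_1 = 1.0472
D_2 = 1.1791
D_3 = 1.3277
D_4 = 1.4950
D_5 = 1.6325
D_6 = 1.7827
TV_6 = 1.8255/(0.073−0.024) = 37.2551
P₀ = Σ Dₜ/(1+r)ᵗ + TV_6/(1+r)^6 = 30.9296

$30.93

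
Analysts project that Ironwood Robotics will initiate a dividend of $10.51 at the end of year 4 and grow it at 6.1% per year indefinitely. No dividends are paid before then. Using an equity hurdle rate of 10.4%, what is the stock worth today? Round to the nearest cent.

$181.65

Deferred-dividend DDM. At t=3 the remaining stream is a growing perpetuity with first payment D_4 = 10.51.
V_3 = D_4/(r−g) = 10.51/(0.104−0.061) = 244.4186
P₀ = V_3/(1+r)^3 = 244.4186/(1+0.104)^3 = 181.6465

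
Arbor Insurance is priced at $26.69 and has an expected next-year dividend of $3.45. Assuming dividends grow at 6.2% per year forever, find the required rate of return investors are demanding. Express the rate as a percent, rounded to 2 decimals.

19.13%

Rearranging the constant-growth DDM: r = D₁/P₀ + g.
r = 3.4500 / 26.69 + 0.062 = 0.12926 + 0.062 = 0.19126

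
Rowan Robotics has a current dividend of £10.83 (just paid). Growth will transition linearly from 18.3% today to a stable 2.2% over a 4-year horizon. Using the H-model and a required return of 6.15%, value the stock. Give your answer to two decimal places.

£368.49

H-model: P₀ = D₀[(1+g_L) + H(g_S−g_L)]/(r−g_L), with H = 4/2 = 2.
P₀ = 10.83 × [(1+0.022) + 2×(0.183−0.022)] / (0.0615−0.022)
   = 10.83 × 1.3440 / 0.0395 = 368.4942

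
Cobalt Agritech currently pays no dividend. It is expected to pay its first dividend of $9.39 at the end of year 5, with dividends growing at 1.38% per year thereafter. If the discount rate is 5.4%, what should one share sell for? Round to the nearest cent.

$189.27

Deferred-dividend DDM. At t=4 the remaining stream is a growing perpetuity with first payment D_5 = 9.39.
V_4 = D_5/(r−g) = 9.39/(0.054−0.0138) = 233.5821
P₀ = V_4/(1+r)^4 = 233.5821/(1+0.054)^4 = 189.2680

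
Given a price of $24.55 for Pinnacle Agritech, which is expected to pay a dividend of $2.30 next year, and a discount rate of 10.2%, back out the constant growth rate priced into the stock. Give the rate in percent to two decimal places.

From P₀ = D₁/(r − g), the implied growth is g = r − D₁/P₀.
g = 0.102 − 2.30/24.55 = 0.102 − 0.09369 = 0.00831

0.83%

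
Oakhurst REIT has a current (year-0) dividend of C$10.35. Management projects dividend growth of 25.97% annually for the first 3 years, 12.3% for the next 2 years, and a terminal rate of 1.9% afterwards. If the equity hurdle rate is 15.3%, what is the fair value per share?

Three-stage DDM. Project D₁…D_5; terminal Gordon value at t=5 with g = 0.019; discount at r = 0.153.
D_1 = 13.0379
D_2 = 16.4238
D_3 = 20.6891
D_4 = 23.2339
D_5 = 26.0916
TV_5 = 26.5874/(0.153−0.019) = 198.4132
P₀ = Σ Dₜ/(1+r)ᵗ + TV_5/(1+r)^5 = 160.4799

C$160.48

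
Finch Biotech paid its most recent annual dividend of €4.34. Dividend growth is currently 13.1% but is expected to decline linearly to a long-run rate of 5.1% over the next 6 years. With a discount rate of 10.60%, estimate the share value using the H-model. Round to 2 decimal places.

H-model: P₀ = D₀[(1+g_L) + H(g_S−g_L)]/(r−g_L), with H = 6/2 = 3.
P₀ = 4.34 × [(1+0.051) + 3×(0.131−0.051)] / (0.106−0.051)
   = 4.34 × 1.2910 / 0.055 = 101.8716

€101.87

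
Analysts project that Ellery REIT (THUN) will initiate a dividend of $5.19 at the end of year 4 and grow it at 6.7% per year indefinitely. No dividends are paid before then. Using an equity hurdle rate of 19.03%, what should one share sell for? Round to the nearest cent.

$24.96

Deferred-dividend DDM. At t=3 the remaining stream is a growing perpetuity with first payment D_4 = 5.19.
V_3 = D_4/(r−g) = 5.19/(0.1903−0.067) = 42.0925
P₀ = V_3/(1+r)^3 = 42.0925/(1+0.1903)^3 = 24.9594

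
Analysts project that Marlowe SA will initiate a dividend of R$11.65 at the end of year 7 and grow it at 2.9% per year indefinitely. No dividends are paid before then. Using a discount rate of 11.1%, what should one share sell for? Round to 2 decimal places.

Deferred-dividend DDM. At t=6 the remaining stream is a growing perpetuity with first payment D_7 = 11.65.
V_6 = D_7/(r−g) = 11.65/(0.111−0.029) = 142.0732
P₀ = V_6/(1+r)^6 = 142.0732/(1+0.111)^6 = 75.5488

R$75.55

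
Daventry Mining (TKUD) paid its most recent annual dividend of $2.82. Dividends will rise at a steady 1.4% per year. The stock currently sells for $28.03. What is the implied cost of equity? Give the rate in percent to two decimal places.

Rearranging the constant-growth DDM: r = D₁/P₀ + g.
D₁ = 2.82 × (1 + 0.014) = 2.8595.
r = 2.8595 / 28.03 + 0.014 = 0.10201 + 0.014 = 0.11601

11.60%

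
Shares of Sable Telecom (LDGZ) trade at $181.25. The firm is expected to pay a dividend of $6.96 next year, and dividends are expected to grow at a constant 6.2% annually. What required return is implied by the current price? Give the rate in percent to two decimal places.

Rearranging the constant-growth DDM: r = D₁/P₀ + g.
r = 6.9600 / 181.25 + 0.062 = 0.03840 + 0.062 = 0.10040

10.04%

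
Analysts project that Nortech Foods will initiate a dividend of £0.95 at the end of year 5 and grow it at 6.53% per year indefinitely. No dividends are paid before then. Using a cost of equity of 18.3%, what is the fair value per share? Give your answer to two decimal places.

Deferred-dividend DDM. At t=4 the remaining stream is a growing perpetuity with first payment D_5 = 0.95.
V_4 = D_5/(r−g) = 0.95/(0.183−0.0653) = 8.0714
P₀ = V_4/(1+r)^4 = 8.0714/(1+0.183)^4 = 4.1211

£4.12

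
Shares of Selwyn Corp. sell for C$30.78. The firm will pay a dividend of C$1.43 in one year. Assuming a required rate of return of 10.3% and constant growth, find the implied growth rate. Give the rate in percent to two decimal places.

5.65%

From P₀ = D₁/(r − g), the implied growth is g = r − D₁/P₀.
g = 0.103 − 1.43/30.78 = 0.103 − 0.04646 = 0.05654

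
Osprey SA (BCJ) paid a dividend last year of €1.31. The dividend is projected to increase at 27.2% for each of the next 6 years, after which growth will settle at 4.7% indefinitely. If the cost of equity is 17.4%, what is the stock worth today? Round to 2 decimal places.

€27.98

Two-stage DDM. Project D₁…D_6 at 0.272, terminal growth 0.047, discount at r = 0.174.
D_1 = 1.6663
D_2 = 2.1196
D_3 = 2.6961
D_4 = 3.4294
D_5 = 4.3622
D_6 = 5.5487
Terminal value at t=6: TV = D_7/(r−g) = 5.8095/(0.174−0.047) = 45.7443
P₀ = 1.6663/(1+0.174)^1 + 2.1196/(1+0.174)^2 + 2.6961/(1+0.174)^3 + 3.4294/(1+0.174)^4 + 4.3622/(1+0.174)^5 + 5.5487/(1+0.174)^6 + 45.7443/(1+0.174)^6 = 27.9754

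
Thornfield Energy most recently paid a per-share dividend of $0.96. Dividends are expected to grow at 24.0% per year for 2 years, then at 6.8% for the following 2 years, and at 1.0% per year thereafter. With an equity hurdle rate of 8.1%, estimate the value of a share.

$22.38

Three-stage DDM. Project D₁…D_4; terminal Gordon value at t=4 with g = 0.01; discount at r = 0.081.
D_1 = 1.1904
D_2 = 1.4761
D_3 = 1.5765
D_4 = 1.6837
TV_4 = 1.7005/(0.081−0.01) = 23.9508
P₀ = Σ Dₜ/(1+r)ᵗ + TV_4/(1+r)^4 = 22.3848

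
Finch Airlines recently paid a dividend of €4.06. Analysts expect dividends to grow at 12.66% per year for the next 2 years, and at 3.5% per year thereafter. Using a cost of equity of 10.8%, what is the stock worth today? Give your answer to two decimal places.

€67.84

Two-stage DDM. Project D₁…D_2 at 0.1266, terminal growth 0.035, discount at r = 0.108.
D_1 = 4.5740
D_2 = 5.1531
Terminal value at t=2: TV = D_3/(r−g) = 5.3334/(0.108−0.035) = 73.0606
P₀ = 4.5740/(1+0.108)^1 + 5.1531/(1+0.108)^2 + 73.0606/(1+0.108)^2 = 67.8375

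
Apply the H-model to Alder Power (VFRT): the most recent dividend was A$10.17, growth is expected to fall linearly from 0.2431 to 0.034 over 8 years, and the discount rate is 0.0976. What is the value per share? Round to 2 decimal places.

H-model: P₀ = D₀[(1+g_L) + H(g_S−g_L)]/(r−g_L), with H = 8/2 = 4.
P₀ = 10.17 × [(1+0.034) + 4×(0.2431−0.034)] / (0.0976−0.034)
   = 10.17 × 1.8704 / 0.0636 = 299.0875

A$299.09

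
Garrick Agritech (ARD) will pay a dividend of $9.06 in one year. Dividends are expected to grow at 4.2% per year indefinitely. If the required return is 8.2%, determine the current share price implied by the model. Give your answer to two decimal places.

Gordon growth model: P₀ = D₁/(r − g), with D₁ = 9.06 given directly.
P₀ = 9.0600 / (0.082 − 0.042) = 9.0600 / 0.04 = 226.5000

$226.50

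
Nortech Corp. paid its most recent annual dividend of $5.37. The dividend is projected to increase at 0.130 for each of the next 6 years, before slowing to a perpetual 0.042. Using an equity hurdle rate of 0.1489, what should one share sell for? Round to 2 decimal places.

Two-stage DDM. Project D₁…D_6 at 0.13, terminal growth 0.042, discount at r = 0.1489.
D_1 = 6.0681
D_2 = 6.8570
D_3 = 7.7484
D_4 = 8.7556
D_5 = 9.8939
D_6 = 11.1801
Terminal value at t=6: TV = D_7/(r−g) = 11.6496/(0.1489−0.042) = 108.9770
P₀ = 6.0681/(1+0.1489)^1 + 6.8570/(1+0.1489)^2 + 7.7484/(1+0.1489)^3 + 8.7556/(1+0.1489)^4 + 9.8939/(1+0.1489)^5 + 11.1801/(1+0.1489)^6 + 108.9770/(1+0.1489)^6 = 77.8000

$77.80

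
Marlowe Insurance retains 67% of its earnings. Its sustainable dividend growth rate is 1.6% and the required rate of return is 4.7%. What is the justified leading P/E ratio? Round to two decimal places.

10.65

Payout ratio b = 1 − 0.67 = 0.33.
Justified leading P/E = b/(r−g) = 0.33/(0.047−0.016) = 10.6452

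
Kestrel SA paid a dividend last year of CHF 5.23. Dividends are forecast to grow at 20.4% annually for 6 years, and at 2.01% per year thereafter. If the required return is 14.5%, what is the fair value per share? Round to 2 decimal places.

Two-stage DDM. Project D₁…D_6 at 0.204, terminal growth 0.0201, discount at r = 0.145.
D_1 = 6.2969
D_2 = 7.5815
D_3 = 9.1281
D_4 = 10.9903
D_5 = 13.2323
D_6 = 15.9316
Terminal value at t=6: TV = D_7/(r−g) = 16.2519/(0.145−0.0201) = 130.1191
P₀ = 6.2969/(1+0.145)^1 + 7.5815/(1+0.145)^2 + 9.1281/(1+0.145)^3 + 10.9903/(1+0.145)^4 + 13.2323/(1+0.145)^5 + 15.9316/(1+0.145)^6 + 130.1191/(1+0.145)^6 = 95.2954

CHF 95.30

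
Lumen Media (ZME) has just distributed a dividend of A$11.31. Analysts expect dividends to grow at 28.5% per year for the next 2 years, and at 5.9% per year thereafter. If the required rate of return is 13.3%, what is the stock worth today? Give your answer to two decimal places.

Two-stage DDM. Project D₁…D_2 at 0.285, terminal growth 0.059, discount at r = 0.133.
D_1 = 14.5334
D_2 = 18.6754
Terminal value at t=2: TV = D_3/(r−g) = 19.7772/(0.133−0.059) = 267.2595
P₀ = 14.5334/(1+0.133)^1 + 18.6754/(1+0.133)^2 + 267.2595/(1+0.133)^2 = 235.5719

A$235.57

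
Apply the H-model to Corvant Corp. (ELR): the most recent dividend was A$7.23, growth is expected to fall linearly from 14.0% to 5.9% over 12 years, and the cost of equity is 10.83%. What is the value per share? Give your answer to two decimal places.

H-model: P₀ = D₀[(1+g_L) + H(g_S−g_L)]/(r−g_L), with H = 12/2 = 6.
P₀ = 7.23 × [(1+0.059) + 6×(0.14−0.059)] / (0.1083−0.059)
   = 7.23 × 1.5450 / 0.0493 = 226.5791

A$226.58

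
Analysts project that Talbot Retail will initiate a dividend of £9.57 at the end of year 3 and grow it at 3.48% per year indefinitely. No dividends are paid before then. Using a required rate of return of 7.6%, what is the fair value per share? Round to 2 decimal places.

Deferred-dividend DDM. At t=2 the remaining stream is a growing perpetuity with first payment D_3 = 9.57.
V_2 = D_3/(r−g) = 9.57/(0.076−0.0348) = 232.2816
P₀ = V_2/(1+r)^2 = 232.2816/(1+0.076)^2 = 200.6274

£200.63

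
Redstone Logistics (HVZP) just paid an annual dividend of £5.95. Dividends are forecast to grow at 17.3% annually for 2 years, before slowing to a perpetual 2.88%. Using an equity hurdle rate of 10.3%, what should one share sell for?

Two-stage DDM. Project D₁…D_2 at 0.173, terminal growth 0.0288, discount at r = 0.103.
D_1 = 6.9794
D_2 = 8.1868
Terminal value at t=2: TV = D_3/(r−g) = 8.4226/(0.103−0.0288) = 113.5115
P₀ = 6.9794/(1+0.103)^1 + 8.1868/(1+0.103)^2 + 113.5115/(1+0.103)^2 = 106.3584

£106.36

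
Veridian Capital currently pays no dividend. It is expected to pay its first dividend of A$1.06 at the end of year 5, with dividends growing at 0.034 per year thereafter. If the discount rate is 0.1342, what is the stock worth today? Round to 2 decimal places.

Deferred-dividend DDM. At t=4 the remaining stream is a growing perpetuity with first payment D_5 = 1.06.
V_4 = D_5/(r−g) = 1.06/(0.1342−0.034) = 10.5788
P₀ = V_4/(1+r)^4 = 10.5788/(1+0.1342)^4 = 6.3926

A$6.39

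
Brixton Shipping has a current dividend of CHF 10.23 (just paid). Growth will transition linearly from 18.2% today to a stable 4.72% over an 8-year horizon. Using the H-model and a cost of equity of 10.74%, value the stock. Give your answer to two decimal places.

CHF 269.58

H-model: P₀ = D₀[(1+g_L) + H(g_S−g_L)]/(r−g_L), with H = 8/2 = 4.
P₀ = 10.23 × [(1+0.0472) + 4×(0.182−0.0472)] / (0.1074−0.0472)
   = 10.23 × 1.5864 / 0.0602 = 269.5826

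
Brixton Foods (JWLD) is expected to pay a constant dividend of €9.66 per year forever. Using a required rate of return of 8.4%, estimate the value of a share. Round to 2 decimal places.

Zero-growth DDM (perpetuity): P₀ = D/r = 9.66 / 0.084 = 115.0000

€115.00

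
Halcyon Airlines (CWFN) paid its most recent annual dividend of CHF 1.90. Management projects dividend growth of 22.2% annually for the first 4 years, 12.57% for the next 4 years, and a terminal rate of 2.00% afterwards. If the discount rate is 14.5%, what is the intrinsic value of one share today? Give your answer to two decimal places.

CHF 37.21

Three-stage DDM. Project D₁…D_8; terminal Gordon value at t=8 with g = 0.02; discount at r = 0.145.
D_1 = 2.3218
D_2 = 2.8372
D_3 = 3.4671
D_4 = 4.2368
D_5 = 4.7694
D_6 = 5.3689
D_7 = 6.0437
D_8 = 6.8034
TV_8 = 6.9395/(0.145−0.02) = 55.5161
P₀ = Σ Dₜ/(1+r)ᵗ + TV_8/(1+r)^8 = 37.2101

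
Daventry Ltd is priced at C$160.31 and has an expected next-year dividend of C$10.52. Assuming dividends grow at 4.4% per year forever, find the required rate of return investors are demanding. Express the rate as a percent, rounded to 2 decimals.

10.96%

Rearranging the constant-growth DDM: r = D₁/P₀ + g.
r = 10.5200 / 160.31 + 0.044 = 0.06562 + 0.044 = 0.10962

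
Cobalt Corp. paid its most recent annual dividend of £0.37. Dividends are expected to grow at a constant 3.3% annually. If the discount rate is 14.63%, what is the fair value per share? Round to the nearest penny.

Gordon growth model: P₀ = D₁/(r − g). D₁ = 0.37 × (1 + 0.033) = 0.3822.
P₀ = 0.3822 / (0.1463 − 0.033) = 0.3822 / 0.1133 = 3.3734

£3.37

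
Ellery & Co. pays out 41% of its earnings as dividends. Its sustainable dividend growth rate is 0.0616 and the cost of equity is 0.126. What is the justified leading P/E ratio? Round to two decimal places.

Justified leading P/E = b/(r−g) = 0.41/(0.126−0.0616) = 6.3665

6.37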